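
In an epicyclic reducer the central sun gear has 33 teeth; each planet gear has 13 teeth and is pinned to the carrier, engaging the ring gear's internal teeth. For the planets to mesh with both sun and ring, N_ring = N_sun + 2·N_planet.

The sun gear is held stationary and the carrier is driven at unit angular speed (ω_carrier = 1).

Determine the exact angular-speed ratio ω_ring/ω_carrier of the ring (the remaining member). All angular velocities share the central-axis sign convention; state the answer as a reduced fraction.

92/59

N_ring = 33 + 2·13 = 59
33(ω_s−ω_c) = −59(ω_r−ω_c),  ω_s=0, ω_c=1
ω_r = 1 − (33/59)(0−1) = 92/59
ω_r/ω_c = 92/59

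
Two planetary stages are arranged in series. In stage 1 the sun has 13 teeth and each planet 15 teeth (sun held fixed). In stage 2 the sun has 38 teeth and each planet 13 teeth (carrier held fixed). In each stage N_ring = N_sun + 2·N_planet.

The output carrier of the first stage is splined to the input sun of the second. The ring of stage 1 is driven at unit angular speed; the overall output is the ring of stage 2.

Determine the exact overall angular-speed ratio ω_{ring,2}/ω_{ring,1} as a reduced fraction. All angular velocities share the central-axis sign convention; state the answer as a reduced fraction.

-817/1792

Stage 1: N_ring = 13 + 2·15 = 43
Stage 1: 13(ω_s−ω_c) = −43(ω_r−ω_c),  ω_s=0, ω_r=1
Stage 1: 13(0−ω_c) = −43(1−ω_c)  ⇒  56ω_c = 43  ⇒  ω_c = 43/56
  ⇒ ω_c¹/ω_r¹ = 43/56
Stage 2: N_ring = 38 + 2·13 = 64
Stage 2: 38(ω_s−ω_c) = −64(ω_r−ω_c),  ω_c=0, ω_s=1
Stage 2: ω_r = 0 − (38/64)(1−0) = -19/32
  ⇒ ω_r²/ω_s² = -19/32
Coupling ω_s² = ω_c¹ ⇒ overall = 43/56 × -19/32 = -817/1792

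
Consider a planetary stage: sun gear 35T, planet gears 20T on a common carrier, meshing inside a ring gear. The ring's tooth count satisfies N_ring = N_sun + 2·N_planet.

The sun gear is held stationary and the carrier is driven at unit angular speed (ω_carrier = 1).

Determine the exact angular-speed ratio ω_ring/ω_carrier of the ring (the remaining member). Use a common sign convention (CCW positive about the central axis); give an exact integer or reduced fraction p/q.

22/15

N_ring = 35 + 2·20 = 75
35(ω_s−ω_c) = −75(ω_r−ω_c),  ω_s=0, ω_c=1
ω_r = 1 − (35/75)(0−1) = 22/15
ω_r/ω_c = 22/15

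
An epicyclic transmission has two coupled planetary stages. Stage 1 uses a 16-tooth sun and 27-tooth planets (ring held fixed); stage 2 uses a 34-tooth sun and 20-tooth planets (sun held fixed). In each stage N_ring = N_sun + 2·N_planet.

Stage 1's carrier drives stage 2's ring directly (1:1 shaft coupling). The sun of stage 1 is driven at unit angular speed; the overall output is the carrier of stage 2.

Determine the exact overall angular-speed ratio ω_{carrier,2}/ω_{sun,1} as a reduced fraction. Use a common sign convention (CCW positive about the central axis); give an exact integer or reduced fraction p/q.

148/1161

Stage 1: N_ring = 16 + 2·27 = 70
Stage 1: 16(ω_s−ω_c) = −70(ω_r−ω_c),  ω_r=0, ω_s=1
Stage 1: 16(1−ω_c) = −70(0−ω_c)  ⇒  86ω_c = 16  ⇒  ω_c = 8/43
  ⇒ ω_c¹/ω_s¹ = 8/43
Stage 2: N_ring = 34 + 2·20 = 74
Stage 2: 34(ω_s−ω_c) = −74(ω_r−ω_c),  ω_s=0, ω_r=1
Stage 2: 34(0−ω_c) = −74(1−ω_c)  ⇒  108ω_c = 74  ⇒  ω_c = 37/54
  ⇒ ω_c²/ω_r² = 37/54
Coupling ω_r² = ω_c¹ ⇒ overall = 8/43 × 37/54 = 148/1161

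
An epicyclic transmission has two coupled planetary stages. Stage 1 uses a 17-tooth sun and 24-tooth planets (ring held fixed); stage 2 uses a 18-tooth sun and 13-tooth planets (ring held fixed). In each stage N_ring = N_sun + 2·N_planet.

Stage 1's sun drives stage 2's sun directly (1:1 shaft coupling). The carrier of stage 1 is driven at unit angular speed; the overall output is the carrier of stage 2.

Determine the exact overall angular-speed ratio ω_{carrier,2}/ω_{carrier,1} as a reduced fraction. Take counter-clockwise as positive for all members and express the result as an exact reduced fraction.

Stage 1: N_ring = 17 + 2·24 = 65
Stage 1: 17(ω_s−ω_c) = −65(ω_r−ω_c),  ω_r=0, ω_c=1
Stage 1: ω_s = 1 − (65/17)(0−1) = 82/17
  ⇒ ω_s¹/ω_c¹ = 82/17
Stage 2: N_ring = 18 + 2·13 = 44
Stage 2: 18(ω_s−ω_c) = −44(ω_r−ω_c),  ω_r=0, ω_s=1
Stage 2: 18(1−ω_c) = −44(0−ω_c)  ⇒  62ω_c = 18  ⇒  ω_c = 9/31
  ⇒ ω_c²/ω_s² = 9/31
Coupling ω_s² = ω_s¹ ⇒ overall = 82/17 × 9/31 = 738/527

738/527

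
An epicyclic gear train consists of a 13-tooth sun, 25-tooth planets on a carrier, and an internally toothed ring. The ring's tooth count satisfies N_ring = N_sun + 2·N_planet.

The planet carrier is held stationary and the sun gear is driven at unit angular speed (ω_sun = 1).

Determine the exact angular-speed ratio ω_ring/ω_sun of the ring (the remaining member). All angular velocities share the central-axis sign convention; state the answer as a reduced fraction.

N_ring = 13 + 2·25 = 63
13(ω_s−ω_c) = −63(ω_r−ω_c),  ω_c=0, ω_s=1
ω_r = 0 − (13/63)(1−0) = -13/63
ω_r/ω_s = -13/63

-13/63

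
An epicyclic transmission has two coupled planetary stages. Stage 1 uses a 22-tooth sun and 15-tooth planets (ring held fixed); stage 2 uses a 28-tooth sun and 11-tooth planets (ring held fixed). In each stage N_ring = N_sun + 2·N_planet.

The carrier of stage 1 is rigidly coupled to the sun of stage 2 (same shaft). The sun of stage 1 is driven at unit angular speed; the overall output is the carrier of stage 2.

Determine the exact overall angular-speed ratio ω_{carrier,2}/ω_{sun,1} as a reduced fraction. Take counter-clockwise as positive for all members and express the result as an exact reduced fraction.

154/1443

Stage 1: N_ring = 22 + 2·15 = 52
Stage 1: 22(ω_s−ω_c) = −52(ω_r−ω_c),  ω_r=0, ω_s=1
Stage 1: 22(1−ω_c) = −52(0−ω_c)  ⇒  74ω_c = 22  ⇒  ω_c = 11/37
  ⇒ ω_c¹/ω_s¹ = 11/37
Stage 2: N_ring = 28 + 2·11 = 50
Stage 2: 28(ω_s−ω_c) = −50(ω_r−ω_c),  ω_r=0, ω_s=1
Stage 2: 28(1−ω_c) = −50(0−ω_c)  ⇒  78ω_c = 28  ⇒  ω_c = 14/39
  ⇒ ω_c²/ω_s² = 14/39
Coupling ω_s² = ω_c¹ ⇒ overall = 11/37 × 14/39 = 154/1443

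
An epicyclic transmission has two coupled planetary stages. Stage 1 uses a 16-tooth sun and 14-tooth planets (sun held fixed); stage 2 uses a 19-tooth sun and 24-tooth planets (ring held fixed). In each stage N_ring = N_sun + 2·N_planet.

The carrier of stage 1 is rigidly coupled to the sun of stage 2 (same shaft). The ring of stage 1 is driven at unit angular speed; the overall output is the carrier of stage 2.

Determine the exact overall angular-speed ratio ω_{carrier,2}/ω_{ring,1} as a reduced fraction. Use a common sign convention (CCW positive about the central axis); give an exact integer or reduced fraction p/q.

Stage 1: N_ring = 16 + 2·14 = 44
Stage 1: 16(ω_s−ω_c) = −44(ω_r−ω_c),  ω_s=0, ω_r=1
Stage 1: 16(0−ω_c) = −44(1−ω_c)  ⇒  60ω_c = 44  ⇒  ω_c = 11/15
  ⇒ ω_c¹/ω_r¹ = 11/15
Stage 2: N_ring = 19 + 2·24 = 67
Stage 2: 19(ω_s−ω_c) = −67(ω_r−ω_c),  ω_r=0, ω_s=1
Stage 2: 19(1−ω_c) = −67(0−ω_c)  ⇒  86ω_c = 19  ⇒  ω_c = 19/86
  ⇒ ω_c²/ω_s² = 19/86
Coupling ω_s² = ω_c¹ ⇒ overall = 11/15 × 19/86 = 209/1290

209/1290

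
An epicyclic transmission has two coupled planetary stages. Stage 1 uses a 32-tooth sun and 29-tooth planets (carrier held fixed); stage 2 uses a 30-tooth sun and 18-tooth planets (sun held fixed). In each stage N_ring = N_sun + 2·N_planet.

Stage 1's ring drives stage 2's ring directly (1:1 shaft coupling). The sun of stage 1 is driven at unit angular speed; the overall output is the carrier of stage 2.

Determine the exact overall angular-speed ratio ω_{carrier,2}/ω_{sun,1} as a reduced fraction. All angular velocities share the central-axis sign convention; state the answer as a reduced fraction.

-11/45

Stage 1: N_ring = 32 + 2·29 = 90
Stage 1: 32(ω_s−ω_c) = −90(ω_r−ω_c),  ω_c=0, ω_s=1
Stage 1: ω_r = 0 − (32/90)(1−0) = -16/45
  ⇒ ω_r¹/ω_s¹ = -16/45
Stage 2: N_ring = 30 + 2·18 = 66
Stage 2: 30(ω_s−ω_c) = −66(ω_r−ω_c),  ω_s=0, ω_r=1
Stage 2: 30(0−ω_c) = −66(1−ω_c)  ⇒  96ω_c = 66  ⇒  ω_c = 11/16
  ⇒ ω_c²/ω_r² = 11/16
Coupling ω_r² = ω_r¹ ⇒ overall = -16/45 × 11/16 = -11/45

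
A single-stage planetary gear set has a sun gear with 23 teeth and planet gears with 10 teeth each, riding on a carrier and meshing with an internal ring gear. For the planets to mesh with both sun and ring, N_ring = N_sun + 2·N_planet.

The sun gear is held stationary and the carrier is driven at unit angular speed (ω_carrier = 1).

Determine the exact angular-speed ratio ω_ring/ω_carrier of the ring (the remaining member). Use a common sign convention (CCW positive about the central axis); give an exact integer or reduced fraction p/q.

66/43

N_ring = 23 + 2·10 = 43
23(ω_s−ω_c) = −43(ω_r−ω_c),  ω_s=0, ω_c=1
ω_r = 1 − (23/43)(0−1) = 66/43
ω_r/ω_c = 66/43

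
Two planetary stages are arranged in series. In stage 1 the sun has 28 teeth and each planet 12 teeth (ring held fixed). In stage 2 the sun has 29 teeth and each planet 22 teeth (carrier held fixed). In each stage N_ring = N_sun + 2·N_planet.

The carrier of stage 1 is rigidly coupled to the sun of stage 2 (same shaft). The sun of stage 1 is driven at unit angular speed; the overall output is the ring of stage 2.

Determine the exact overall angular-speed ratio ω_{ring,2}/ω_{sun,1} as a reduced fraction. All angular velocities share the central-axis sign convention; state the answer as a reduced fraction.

-203/1460

Stage 1: N_ring = 28 + 2·12 = 52
Stage 1: 28(ω_s−ω_c) = −52(ω_r−ω_c),  ω_r=0, ω_s=1
Stage 1: 28(1−ω_c) = −52(0−ω_c)  ⇒  80ω_c = 28  ⇒  ω_c = 7/20
  ⇒ ω_c¹/ω_s¹ = 7/20
Stage 2: N_ring = 29 + 2·22 = 73
Stage 2: 29(ω_s−ω_c) = −73(ω_r−ω_c),  ω_c=0, ω_s=1
Stage 2: ω_r = 0 − (29/73)(1−0) = -29/73
  ⇒ ω_r²/ω_s² = -29/73
Coupling ω_s² = ω_c¹ ⇒ overall = 7/20 × -29/73 = -203/1460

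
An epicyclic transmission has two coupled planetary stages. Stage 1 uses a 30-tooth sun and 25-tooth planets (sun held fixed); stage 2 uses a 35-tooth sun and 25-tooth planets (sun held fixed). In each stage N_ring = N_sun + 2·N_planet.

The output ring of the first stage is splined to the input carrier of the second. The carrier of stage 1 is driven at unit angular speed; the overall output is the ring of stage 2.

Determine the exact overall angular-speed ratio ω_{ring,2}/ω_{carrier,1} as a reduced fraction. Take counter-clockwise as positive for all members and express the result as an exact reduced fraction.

Stage 1: N_ring = 30 + 2·25 = 80
Stage 1: 30(ω_s−ω_c) = −80(ω_r−ω_c),  ω_s=0, ω_c=1
Stage 1: ω_r = 1 − (30/80)(0−1) = 11/8
  ⇒ ω_r¹/ω_c¹ = 11/8
Stage 2: N_ring = 35 + 2·25 = 85
Stage 2: 35(ω_s−ω_c) = −85(ω_r−ω_c),  ω_s=0, ω_c=1
Stage 2: ω_r = 1 − (35/85)(0−1) = 24/17
  ⇒ ω_r²/ω_c² = 24/17
Coupling ω_c² = ω_r¹ ⇒ overall = 11/8 × 24/17 = 33/17

33/17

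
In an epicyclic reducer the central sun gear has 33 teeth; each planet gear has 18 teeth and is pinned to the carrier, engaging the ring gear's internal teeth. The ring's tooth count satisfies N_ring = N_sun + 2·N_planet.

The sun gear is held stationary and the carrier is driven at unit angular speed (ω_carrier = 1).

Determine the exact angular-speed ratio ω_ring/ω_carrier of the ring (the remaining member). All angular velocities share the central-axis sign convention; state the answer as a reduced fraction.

34/23

N_ring = 33 + 2·18 = 69
33(ω_s−ω_c) = −69(ω_r−ω_c),  ω_s=0, ω_c=1
ω_r = 1 − (33/69)(0−1) = 34/23
ω_r/ω_c = 34/23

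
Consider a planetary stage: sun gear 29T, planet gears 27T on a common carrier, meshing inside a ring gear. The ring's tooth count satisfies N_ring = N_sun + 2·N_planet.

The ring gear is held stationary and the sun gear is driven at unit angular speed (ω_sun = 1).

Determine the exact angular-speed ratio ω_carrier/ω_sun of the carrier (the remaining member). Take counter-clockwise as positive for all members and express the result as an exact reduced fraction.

29/112

N_ring = 29 + 2·27 = 83
29(ω_s−ω_c) = −83(ω_r−ω_c),  ω_r=0, ω_s=1
29(1−ω_c) = −83(0−ω_c)  ⇒  112ω_c = 29  ⇒  ω_c = 29/112
ω_c/ω_s = 29/112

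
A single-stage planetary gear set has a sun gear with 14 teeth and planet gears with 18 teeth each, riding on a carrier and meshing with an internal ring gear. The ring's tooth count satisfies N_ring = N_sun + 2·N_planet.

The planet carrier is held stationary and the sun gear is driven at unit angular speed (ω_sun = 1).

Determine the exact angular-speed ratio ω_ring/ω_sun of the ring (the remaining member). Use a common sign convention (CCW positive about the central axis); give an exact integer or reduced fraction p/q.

-7/25

N_ring = 14 + 2·18 = 50
14(ω_s−ω_c) = −50(ω_r−ω_c),  ω_c=0, ω_s=1
ω_r = 0 − (14/50)(1−0) = -7/25
ω_r/ω_s = -7/25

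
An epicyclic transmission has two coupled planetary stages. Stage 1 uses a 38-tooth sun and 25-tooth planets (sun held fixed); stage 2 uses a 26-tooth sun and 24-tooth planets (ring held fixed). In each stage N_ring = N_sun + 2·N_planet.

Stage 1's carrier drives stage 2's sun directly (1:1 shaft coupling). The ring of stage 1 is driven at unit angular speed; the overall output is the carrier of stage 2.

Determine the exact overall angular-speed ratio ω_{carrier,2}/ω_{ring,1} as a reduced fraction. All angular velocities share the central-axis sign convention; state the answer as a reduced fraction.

286/1575

Stage 1: N_ring = 38 + 2·25 = 88
Stage 1: 38(ω_s−ω_c) = −88(ω_r−ω_c),  ω_s=0, ω_r=1
Stage 1: 38(0−ω_c) = −88(1−ω_c)  ⇒  126ω_c = 88  ⇒  ω_c = 44/63
  ⇒ ω_c¹/ω_r¹ = 44/63
Stage 2: N_ring = 26 + 2·24 = 74
Stage 2: 26(ω_s−ω_c) = −74(ω_r−ω_c),  ω_r=0, ω_s=1
Stage 2: 26(1−ω_c) = −74(0−ω_c)  ⇒  100ω_c = 26  ⇒  ω_c = 13/50
  ⇒ ω_c²/ω_s² = 13/50
Coupling ω_s² = ω_c¹ ⇒ overall = 44/63 × 13/50 = 286/1575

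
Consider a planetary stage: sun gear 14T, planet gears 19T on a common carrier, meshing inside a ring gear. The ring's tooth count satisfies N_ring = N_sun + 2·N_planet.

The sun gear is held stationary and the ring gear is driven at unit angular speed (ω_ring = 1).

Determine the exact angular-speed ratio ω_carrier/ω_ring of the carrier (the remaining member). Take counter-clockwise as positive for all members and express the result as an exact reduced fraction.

N_ring = 14 + 2·19 = 52
14(ω_s−ω_c) = −52(ω_r−ω_c),  ω_s=0, ω_r=1
14(0−ω_c) = −52(1−ω_c)  ⇒  66ω_c = 52  ⇒  ω_c = 26/33
ω_c/ω_r = 26/33

26/33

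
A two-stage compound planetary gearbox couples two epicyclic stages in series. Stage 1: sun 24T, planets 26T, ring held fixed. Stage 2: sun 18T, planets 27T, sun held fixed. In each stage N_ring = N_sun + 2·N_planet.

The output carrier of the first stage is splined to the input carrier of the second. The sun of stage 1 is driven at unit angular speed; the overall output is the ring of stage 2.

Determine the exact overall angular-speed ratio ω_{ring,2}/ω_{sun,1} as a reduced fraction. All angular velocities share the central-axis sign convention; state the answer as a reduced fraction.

Stage 1: N_ring = 24 + 2·26 = 76
Stage 1: 24(ω_s−ω_c) = −76(ω_r−ω_c),  ω_r=0, ω_s=1
Stage 1: 24(1−ω_c) = −76(0−ω_c)  ⇒  100ω_c = 24  ⇒  ω_c = 6/25
  ⇒ ω_c¹/ω_s¹ = 6/25
Stage 2: N_ring = 18 + 2·27 = 72
Stage 2: 18(ω_s−ω_c) = −72(ω_r−ω_c),  ω_s=0, ω_c=1
Stage 2: ω_r = 1 − (18/72)(0−1) = 5/4
  ⇒ ω_r²/ω_c² = 5/4
Coupling ω_c² = ω_c¹ ⇒ overall = 6/25 × 5/4 = 3/10

3/10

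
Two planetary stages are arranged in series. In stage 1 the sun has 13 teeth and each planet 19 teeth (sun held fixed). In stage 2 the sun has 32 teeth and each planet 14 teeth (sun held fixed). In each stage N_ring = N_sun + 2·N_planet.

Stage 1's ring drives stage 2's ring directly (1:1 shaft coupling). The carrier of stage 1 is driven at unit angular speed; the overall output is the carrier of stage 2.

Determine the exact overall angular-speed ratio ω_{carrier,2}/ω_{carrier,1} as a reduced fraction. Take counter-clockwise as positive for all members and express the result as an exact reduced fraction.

320/391

Stage 1: N_ring = 13 + 2·19 = 51
Stage 1: 13(ω_s−ω_c) = −51(ω_r−ω_c),  ω_s=0, ω_c=1
Stage 1: ω_r = 1 − (13/51)(0−1) = 64/51
  ⇒ ω_r¹/ω_c¹ = 64/51
Stage 2: N_ring = 32 + 2·14 = 60
Stage 2: 32(ω_s−ω_c) = −60(ω_r−ω_c),  ω_s=0, ω_r=1
Stage 2: 32(0−ω_c) = −60(1−ω_c)  ⇒  92ω_c = 60  ⇒  ω_c = 15/23
  ⇒ ω_c²/ω_r² = 15/23
Coupling ω_r² = ω_r¹ ⇒ overall = 64/51 × 15/23 = 320/391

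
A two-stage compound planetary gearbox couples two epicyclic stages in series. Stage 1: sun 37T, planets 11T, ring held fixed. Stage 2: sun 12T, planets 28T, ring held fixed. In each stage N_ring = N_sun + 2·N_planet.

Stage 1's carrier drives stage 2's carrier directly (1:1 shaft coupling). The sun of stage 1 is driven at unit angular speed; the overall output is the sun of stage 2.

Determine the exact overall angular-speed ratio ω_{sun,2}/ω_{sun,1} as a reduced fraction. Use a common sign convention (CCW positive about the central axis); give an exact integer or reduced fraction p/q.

185/72

Stage 1: N_ring = 37 + 2·11 = 59
Stage 1: 37(ω_s−ω_c) = −59(ω_r−ω_c),  ω_r=0, ω_s=1
Stage 1: 37(1−ω_c) = −59(0−ω_c)  ⇒  96ω_c = 37  ⇒  ω_c = 37/96
  ⇒ ω_c¹/ω_s¹ = 37/96
Stage 2: N_ring = 12 + 2·28 = 68
Stage 2: 12(ω_s−ω_c) = −68(ω_r−ω_c),  ω_r=0, ω_c=1
Stage 2: ω_s = 1 − (68/12)(0−1) = 20/3
  ⇒ ω_s²/ω_c² = 20/3
Coupling ω_c² = ω_c¹ ⇒ overall = 37/96 × 20/3 = 185/72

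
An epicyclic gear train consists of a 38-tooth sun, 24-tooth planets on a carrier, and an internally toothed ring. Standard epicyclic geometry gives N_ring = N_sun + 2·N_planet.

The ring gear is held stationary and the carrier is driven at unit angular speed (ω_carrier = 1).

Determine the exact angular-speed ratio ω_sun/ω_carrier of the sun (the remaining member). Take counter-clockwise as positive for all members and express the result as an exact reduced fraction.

N_ring = 38 + 2·24 = 86
38(ω_s−ω_c) = −86(ω_r−ω_c),  ω_r=0, ω_c=1
ω_s = 1 − (86/38)(0−1) = 62/19
ω_s/ω_c = 62/19

62/19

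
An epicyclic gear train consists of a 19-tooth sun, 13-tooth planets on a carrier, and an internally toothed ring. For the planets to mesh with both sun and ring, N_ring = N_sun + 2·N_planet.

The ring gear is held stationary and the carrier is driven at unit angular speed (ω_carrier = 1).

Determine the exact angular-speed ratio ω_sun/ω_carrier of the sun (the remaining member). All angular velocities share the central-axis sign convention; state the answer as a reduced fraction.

N_ring = 19 + 2·13 = 45
19(ω_s−ω_c) = −45(ω_r−ω_c),  ω_r=0, ω_c=1
ω_s = 1 − (45/19)(0−1) = 64/19
ω_s/ω_c = 64/19

64/19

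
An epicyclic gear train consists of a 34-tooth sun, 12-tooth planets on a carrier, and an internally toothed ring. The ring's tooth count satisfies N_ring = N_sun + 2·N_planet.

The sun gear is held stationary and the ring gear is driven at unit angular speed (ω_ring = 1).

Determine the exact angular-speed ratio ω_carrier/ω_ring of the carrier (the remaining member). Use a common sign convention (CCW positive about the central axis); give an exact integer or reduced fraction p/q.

29/46

N_ring = 34 + 2·12 = 58
34(ω_s−ω_c) = −58(ω_r−ω_c),  ω_s=0, ω_r=1
34(0−ω_c) = −58(1−ω_c)  ⇒  92ω_c = 58  ⇒  ω_c = 29/46
ω_c/ω_r = 29/46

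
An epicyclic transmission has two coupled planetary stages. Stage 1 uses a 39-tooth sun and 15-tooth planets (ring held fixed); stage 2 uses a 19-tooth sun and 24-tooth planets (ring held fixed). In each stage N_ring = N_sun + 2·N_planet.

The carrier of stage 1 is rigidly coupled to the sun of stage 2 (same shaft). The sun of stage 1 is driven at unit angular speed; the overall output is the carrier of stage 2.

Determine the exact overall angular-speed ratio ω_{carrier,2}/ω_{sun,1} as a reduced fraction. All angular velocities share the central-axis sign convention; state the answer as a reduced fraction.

Stage 1: N_ring = 39 + 2·15 = 69
Stage 1: 39(ω_s−ω_c) = −69(ω_r−ω_c),  ω_r=0, ω_s=1
Stage 1: 39(1−ω_c) = −69(0−ω_c)  ⇒  108ω_c = 39  ⇒  ω_c = 13/36
  ⇒ ω_c¹/ω_s¹ = 13/36
Stage 2: N_ring = 19 + 2·24 = 67
Stage 2: 19(ω_s−ω_c) = −67(ω_r−ω_c),  ω_r=0, ω_s=1
Stage 2: 19(1−ω_c) = −67(0−ω_c)  ⇒  86ω_c = 19  ⇒  ω_c = 19/86
  ⇒ ω_c²/ω_s² = 19/86
Coupling ω_s² = ω_c¹ ⇒ overall = 13/36 × 19/86 = 247/3096

247/3096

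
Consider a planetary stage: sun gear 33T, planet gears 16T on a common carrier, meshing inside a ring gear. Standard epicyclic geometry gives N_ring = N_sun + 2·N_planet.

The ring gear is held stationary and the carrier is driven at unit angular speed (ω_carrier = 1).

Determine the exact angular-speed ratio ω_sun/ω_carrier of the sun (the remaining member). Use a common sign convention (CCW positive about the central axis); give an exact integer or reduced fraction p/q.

98/33

N_ring = 33 + 2·16 = 65
33(ω_s−ω_c) = −65(ω_r−ω_c),  ω_r=0, ω_c=1
ω_s = 1 − (65/33)(0−1) = 98/33
ω_s/ω_c = 98/33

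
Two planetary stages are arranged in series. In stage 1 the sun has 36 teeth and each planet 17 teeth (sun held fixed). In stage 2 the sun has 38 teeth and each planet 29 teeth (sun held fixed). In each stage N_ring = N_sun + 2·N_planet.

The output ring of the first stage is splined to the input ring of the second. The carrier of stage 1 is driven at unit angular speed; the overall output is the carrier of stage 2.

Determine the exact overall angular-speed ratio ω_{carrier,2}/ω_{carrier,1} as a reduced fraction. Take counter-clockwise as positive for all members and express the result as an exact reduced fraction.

2544/2345

Stage 1: N_ring = 36 + 2·17 = 70
Stage 1: 36(ω_s−ω_c) = −70(ω_r−ω_c),  ω_s=0, ω_c=1
Stage 1: ω_r = 1 − (36/70)(0−1) = 53/35
  ⇒ ω_r¹/ω_c¹ = 53/35
Stage 2: N_ring = 38 + 2·29 = 96
Stage 2: 38(ω_s−ω_c) = −96(ω_r−ω_c),  ω_s=0, ω_r=1
Stage 2: 38(0−ω_c) = −96(1−ω_c)  ⇒  134ω_c = 96  ⇒  ω_c = 48/67
  ⇒ ω_c²/ω_r² = 48/67
Coupling ω_r² = ω_r¹ ⇒ overall = 53/35 × 48/67 = 2544/2345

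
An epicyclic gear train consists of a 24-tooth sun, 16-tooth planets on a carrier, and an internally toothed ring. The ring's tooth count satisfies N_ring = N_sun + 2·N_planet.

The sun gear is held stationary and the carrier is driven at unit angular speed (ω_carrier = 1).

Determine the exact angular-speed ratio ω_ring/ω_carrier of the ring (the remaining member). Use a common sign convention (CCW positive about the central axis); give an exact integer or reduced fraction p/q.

N_ring = 24 + 2·16 = 56
24(ω_s−ω_c) = −56(ω_r−ω_c),  ω_s=0, ω_c=1
ω_r = 1 − (24/56)(0−1) = 10/7
ω_r/ω_c = 10/7

10/7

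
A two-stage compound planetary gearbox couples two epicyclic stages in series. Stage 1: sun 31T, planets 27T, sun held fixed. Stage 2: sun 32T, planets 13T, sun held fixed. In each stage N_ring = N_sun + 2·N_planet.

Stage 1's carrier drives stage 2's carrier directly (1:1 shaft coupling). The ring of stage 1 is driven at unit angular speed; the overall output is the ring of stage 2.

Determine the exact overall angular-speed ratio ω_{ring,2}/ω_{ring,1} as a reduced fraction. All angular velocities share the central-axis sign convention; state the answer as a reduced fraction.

Stage 1: N_ring = 31 + 2·27 = 85
Stage 1: 31(ω_s−ω_c) = −85(ω_r−ω_c),  ω_s=0, ω_r=1
Stage 1: 31(0−ω_c) = −85(1−ω_c)  ⇒  116ω_c = 85  ⇒  ω_c = 85/116
  ⇒ ω_c¹/ω_r¹ = 85/116
Stage 2: N_ring = 32 + 2·13 = 58
Stage 2: 32(ω_s−ω_c) = −58(ω_r−ω_c),  ω_s=0, ω_c=1
Stage 2: ω_r = 1 − (32/58)(0−1) = 45/29
  ⇒ ω_r²/ω_c² = 45/29
Coupling ω_c² = ω_c¹ ⇒ overall = 85/116 × 45/29 = 3825/3364

3825/3364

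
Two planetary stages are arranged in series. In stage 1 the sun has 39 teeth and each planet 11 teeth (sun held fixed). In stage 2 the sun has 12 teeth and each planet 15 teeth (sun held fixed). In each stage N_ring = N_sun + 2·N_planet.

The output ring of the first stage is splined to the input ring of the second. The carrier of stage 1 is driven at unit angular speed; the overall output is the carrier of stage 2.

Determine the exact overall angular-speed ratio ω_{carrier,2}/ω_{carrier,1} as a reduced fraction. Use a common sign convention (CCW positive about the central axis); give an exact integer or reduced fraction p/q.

Stage 1: N_ring = 39 + 2·11 = 61
Stage 1: 39(ω_s−ω_c) = −61(ω_r−ω_c),  ω_s=0, ω_c=1
Stage 1: ω_r = 1 − (39/61)(0−1) = 100/61
  ⇒ ω_r¹/ω_c¹ = 100/61
Stage 2: N_ring = 12 + 2·15 = 42
Stage 2: 12(ω_s−ω_c) = −42(ω_r−ω_c),  ω_s=0, ω_r=1
Stage 2: 12(0−ω_c) = −42(1−ω_c)  ⇒  54ω_c = 42  ⇒  ω_c = 7/9
  ⇒ ω_c²/ω_r² = 7/9
Coupling ω_r² = ω_r¹ ⇒ overall = 100/61 × 7/9 = 700/549

700/549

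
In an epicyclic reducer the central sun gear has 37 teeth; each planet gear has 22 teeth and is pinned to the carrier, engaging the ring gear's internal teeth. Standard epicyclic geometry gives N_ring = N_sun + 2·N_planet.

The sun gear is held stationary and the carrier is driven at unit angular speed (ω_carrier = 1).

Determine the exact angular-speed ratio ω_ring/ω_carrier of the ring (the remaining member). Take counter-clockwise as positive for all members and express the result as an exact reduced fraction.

N_ring = 37 + 2·22 = 81
37(ω_s−ω_c) = −81(ω_r−ω_c),  ω_s=0, ω_c=1
ω_r = 1 − (37/81)(0−1) = 118/81
ω_r/ω_c = 118/81

118/81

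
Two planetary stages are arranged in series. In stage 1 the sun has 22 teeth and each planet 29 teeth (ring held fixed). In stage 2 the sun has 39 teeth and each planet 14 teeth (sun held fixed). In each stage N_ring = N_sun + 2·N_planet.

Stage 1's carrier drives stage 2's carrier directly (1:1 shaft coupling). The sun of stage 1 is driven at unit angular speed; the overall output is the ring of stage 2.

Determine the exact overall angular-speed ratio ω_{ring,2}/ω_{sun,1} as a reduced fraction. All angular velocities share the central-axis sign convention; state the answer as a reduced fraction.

1166/3417

Stage 1: N_ring = 22 + 2·29 = 80
Stage 1: 22(ω_s−ω_c) = −80(ω_r−ω_c),  ω_r=0, ω_s=1
Stage 1: 22(1−ω_c) = −80(0−ω_c)  ⇒  102ω_c = 22  ⇒  ω_c = 11/51
  ⇒ ω_c¹/ω_s¹ = 11/51
Stage 2: N_ring = 39 + 2·14 = 67
Stage 2: 39(ω_s−ω_c) = −67(ω_r−ω_c),  ω_s=0, ω_c=1
Stage 2: ω_r = 1 − (39/67)(0−1) = 106/67
  ⇒ ω_r²/ω_c² = 106/67
Coupling ω_c² = ω_c¹ ⇒ overall = 11/51 × 106/67 = 1166/3417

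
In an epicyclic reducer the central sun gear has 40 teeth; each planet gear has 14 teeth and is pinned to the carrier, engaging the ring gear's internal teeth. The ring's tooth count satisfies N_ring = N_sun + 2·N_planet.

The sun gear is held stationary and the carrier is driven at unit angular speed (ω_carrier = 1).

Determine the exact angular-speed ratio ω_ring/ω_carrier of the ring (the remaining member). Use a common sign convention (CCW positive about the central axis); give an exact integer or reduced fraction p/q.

N_ring = 40 + 2·14 = 68
40(ω_s−ω_c) = −68(ω_r−ω_c),  ω_s=0, ω_c=1
ω_r = 1 − (40/68)(0−1) = 27/17
ω_r/ω_c = 27/17

27/17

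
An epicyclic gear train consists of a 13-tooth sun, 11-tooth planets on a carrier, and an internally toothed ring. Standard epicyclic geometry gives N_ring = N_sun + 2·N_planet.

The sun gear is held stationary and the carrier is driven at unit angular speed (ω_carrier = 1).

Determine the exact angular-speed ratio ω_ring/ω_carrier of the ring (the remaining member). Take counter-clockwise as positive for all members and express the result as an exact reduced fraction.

N_ring = 13 + 2·11 = 35
13(ω_s−ω_c) = −35(ω_r−ω_c),  ω_s=0, ω_c=1
ω_r = 1 − (13/35)(0−1) = 48/35
ω_r/ω_c = 48/35

48/35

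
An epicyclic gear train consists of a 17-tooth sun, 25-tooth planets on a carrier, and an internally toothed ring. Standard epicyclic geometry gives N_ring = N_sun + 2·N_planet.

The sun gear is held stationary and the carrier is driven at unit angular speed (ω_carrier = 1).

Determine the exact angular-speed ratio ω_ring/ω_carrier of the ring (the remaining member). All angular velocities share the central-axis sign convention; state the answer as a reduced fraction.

84/67

N_ring = 17 + 2·25 = 67
17(ω_s−ω_c) = −67(ω_r−ω_c),  ω_s=0, ω_c=1
ω_r = 1 − (17/67)(0−1) = 84/67
ω_r/ω_c = 84/67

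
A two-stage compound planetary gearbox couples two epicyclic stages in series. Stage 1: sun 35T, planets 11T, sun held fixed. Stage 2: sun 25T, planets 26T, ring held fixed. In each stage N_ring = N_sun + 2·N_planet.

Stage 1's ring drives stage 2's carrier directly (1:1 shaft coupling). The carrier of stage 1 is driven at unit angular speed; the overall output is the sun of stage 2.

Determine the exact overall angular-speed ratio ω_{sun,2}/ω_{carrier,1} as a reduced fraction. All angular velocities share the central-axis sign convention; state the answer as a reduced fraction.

3128/475

Stage 1: N_ring = 35 + 2·11 = 57
Stage 1: 35(ω_s−ω_c) = −57(ω_r−ω_c),  ω_s=0, ω_c=1
Stage 1: ω_r = 1 − (35/57)(0−1) = 92/57
  ⇒ ω_r¹/ω_c¹ = 92/57
Stage 2: N_ring = 25 + 2·26 = 77
Stage 2: 25(ω_s−ω_c) = −77(ω_r−ω_c),  ω_r=0, ω_c=1
Stage 2: ω_s = 1 − (77/25)(0−1) = 102/25
  ⇒ ω_s²/ω_c² = 102/25
Coupling ω_c² = ω_r¹ ⇒ overall = 92/57 × 102/25 = 3128/475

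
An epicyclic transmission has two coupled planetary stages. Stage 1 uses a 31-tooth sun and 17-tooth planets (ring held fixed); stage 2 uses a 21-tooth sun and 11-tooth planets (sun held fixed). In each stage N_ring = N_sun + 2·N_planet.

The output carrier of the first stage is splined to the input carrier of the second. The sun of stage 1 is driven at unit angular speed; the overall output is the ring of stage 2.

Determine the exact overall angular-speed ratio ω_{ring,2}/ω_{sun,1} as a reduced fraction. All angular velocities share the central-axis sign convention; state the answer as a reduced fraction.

62/129

Stage 1: N_ring = 31 + 2·17 = 65
Stage 1: 31(ω_s−ω_c) = −65(ω_r−ω_c),  ω_r=0, ω_s=1
Stage 1: 31(1−ω_c) = −65(0−ω_c)  ⇒  96ω_c = 31  ⇒  ω_c = 31/96
  ⇒ ω_c¹/ω_s¹ = 31/96
Stage 2: N_ring = 21 + 2·11 = 43
Stage 2: 21(ω_s−ω_c) = −43(ω_r−ω_c),  ω_s=0, ω_c=1
Stage 2: ω_r = 1 − (21/43)(0−1) = 64/43
  ⇒ ω_r²/ω_c² = 64/43
Coupling ω_c² = ω_c¹ ⇒ overall = 31/96 × 64/43 = 62/129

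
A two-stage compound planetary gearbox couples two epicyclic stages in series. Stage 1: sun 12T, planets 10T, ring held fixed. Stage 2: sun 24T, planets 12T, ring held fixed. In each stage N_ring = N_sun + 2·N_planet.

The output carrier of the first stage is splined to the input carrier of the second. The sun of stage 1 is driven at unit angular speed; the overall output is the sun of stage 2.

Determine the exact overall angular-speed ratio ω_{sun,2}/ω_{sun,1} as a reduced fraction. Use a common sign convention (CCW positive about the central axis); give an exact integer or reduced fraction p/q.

Stage 1: N_ring = 12 + 2·10 = 32
Stage 1: 12(ω_s−ω_c) = −32(ω_r−ω_c),  ω_r=0, ω_s=1
Stage 1: 12(1−ω_c) = −32(0−ω_c)  ⇒  44ω_c = 12  ⇒  ω_c = 3/11
  ⇒ ω_c¹/ω_s¹ = 3/11
Stage 2: N_ring = 24 + 2·12 = 48
Stage 2: 24(ω_s−ω_c) = −48(ω_r−ω_c),  ω_r=0, ω_c=1
Stage 2: ω_s = 1 − (48/24)(0−1) = 3
  ⇒ ω_s²/ω_c² = 3
Coupling ω_c² = ω_c¹ ⇒ overall = 3/11 × 3 = 9/11

9/11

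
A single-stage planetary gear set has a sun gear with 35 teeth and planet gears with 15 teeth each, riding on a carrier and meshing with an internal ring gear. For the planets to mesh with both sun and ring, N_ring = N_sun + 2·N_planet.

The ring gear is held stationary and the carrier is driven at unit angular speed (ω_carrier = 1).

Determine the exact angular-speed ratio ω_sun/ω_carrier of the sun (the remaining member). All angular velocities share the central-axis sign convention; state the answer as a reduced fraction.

20/7

N_ring = 35 + 2·15 = 65
35(ω_s−ω_c) = −65(ω_r−ω_c),  ω_r=0, ω_c=1
ω_s = 1 − (65/35)(0−1) = 20/7
ω_s/ω_c = 20/7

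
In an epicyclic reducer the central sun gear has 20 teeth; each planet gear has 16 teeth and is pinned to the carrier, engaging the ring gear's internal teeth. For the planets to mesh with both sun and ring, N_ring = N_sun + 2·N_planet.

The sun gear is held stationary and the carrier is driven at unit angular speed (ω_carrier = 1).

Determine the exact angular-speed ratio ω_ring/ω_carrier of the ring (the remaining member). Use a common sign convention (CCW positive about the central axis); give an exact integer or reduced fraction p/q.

18/13

N_ring = 20 + 2·16 = 52
20(ω_s−ω_c) = −52(ω_r−ω_c),  ω_s=0, ω_c=1
ω_r = 1 − (20/52)(0−1) = 18/13
ω_r/ω_c = 18/13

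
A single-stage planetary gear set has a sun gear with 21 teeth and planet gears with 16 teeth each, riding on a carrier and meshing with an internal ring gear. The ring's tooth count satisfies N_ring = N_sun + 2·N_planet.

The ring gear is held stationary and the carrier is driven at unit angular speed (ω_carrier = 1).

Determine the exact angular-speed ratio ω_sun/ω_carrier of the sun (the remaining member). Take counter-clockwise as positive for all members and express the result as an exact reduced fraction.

N_ring = 21 + 2·16 = 53
21(ω_s−ω_c) = −53(ω_r−ω_c),  ω_r=0, ω_c=1
ω_s = 1 − (53/21)(0−1) = 74/21
ω_s/ω_c = 74/21

74/21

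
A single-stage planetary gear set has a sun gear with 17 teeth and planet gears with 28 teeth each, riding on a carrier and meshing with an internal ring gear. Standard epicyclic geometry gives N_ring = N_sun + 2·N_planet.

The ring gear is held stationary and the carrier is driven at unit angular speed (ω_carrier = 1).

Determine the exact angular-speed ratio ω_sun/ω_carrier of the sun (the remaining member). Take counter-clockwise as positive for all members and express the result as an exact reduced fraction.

N_ring = 17 + 2·28 = 73
17(ω_s−ω_c) = −73(ω_r−ω_c),  ω_r=0, ω_c=1
ω_s = 1 − (73/17)(0−1) = 90/17
ω_s/ω_c = 90/17

90/17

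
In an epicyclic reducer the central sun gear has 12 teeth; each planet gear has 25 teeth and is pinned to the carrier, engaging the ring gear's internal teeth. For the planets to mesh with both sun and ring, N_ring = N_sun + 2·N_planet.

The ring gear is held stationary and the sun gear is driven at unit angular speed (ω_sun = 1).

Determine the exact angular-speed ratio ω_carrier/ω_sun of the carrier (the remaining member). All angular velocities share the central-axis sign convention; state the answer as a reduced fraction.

N_ring = 12 + 2·25 = 62
12(ω_s−ω_c) = −62(ω_r−ω_c),  ω_r=0, ω_s=1
12(1−ω_c) = −62(0−ω_c)  ⇒  74ω_c = 12  ⇒  ω_c = 6/37
ω_c/ω_s = 6/37

6/37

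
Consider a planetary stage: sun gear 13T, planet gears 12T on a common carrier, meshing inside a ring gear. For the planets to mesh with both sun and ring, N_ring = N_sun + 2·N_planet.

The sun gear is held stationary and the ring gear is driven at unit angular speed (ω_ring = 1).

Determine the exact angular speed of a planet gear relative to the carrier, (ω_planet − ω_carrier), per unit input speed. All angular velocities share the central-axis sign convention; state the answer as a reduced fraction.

481/600

N_ring = 13 + 2·12 = 37
13(ω_s−ω_c) = −37(ω_r−ω_c),  ω_s=0, ω_r=1
13(0−ω_c) = −37(1−ω_c)  ⇒  50ω_c = 37  ⇒  ω_c = 37/50
sun–planet: 13·(0−37/50) = −12·(ω_p−ω_c)  ⇒  ω_p−ω_c = −(13/12)·(-37/50) = 481/600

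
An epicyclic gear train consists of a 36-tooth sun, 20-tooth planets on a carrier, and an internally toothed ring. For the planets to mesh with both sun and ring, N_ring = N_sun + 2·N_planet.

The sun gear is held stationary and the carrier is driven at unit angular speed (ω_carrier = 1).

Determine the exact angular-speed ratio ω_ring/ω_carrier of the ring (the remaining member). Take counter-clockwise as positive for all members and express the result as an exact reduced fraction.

N_ring = 36 + 2·20 = 76
36(ω_s−ω_c) = −76(ω_r−ω_c),  ω_s=0, ω_c=1
ω_r = 1 − (36/76)(0−1) = 28/19
ω_r/ω_c = 28/19

28/19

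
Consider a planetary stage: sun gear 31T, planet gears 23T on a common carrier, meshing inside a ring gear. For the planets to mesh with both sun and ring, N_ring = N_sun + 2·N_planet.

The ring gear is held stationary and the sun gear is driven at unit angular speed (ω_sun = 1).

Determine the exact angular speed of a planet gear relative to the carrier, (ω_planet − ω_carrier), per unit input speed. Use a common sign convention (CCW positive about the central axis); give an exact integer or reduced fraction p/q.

-2387/2484

N_ring = 31 + 2·23 = 77
31(ω_s−ω_c) = −77(ω_r−ω_c),  ω_r=0, ω_s=1
31(1−ω_c) = −77(0−ω_c)  ⇒  108ω_c = 31  ⇒  ω_c = 31/108
sun–planet: 31·(1−31/108) = −23·(ω_p−ω_c)  ⇒  ω_p−ω_c = −(31/23)·(77/108) = -2387/2484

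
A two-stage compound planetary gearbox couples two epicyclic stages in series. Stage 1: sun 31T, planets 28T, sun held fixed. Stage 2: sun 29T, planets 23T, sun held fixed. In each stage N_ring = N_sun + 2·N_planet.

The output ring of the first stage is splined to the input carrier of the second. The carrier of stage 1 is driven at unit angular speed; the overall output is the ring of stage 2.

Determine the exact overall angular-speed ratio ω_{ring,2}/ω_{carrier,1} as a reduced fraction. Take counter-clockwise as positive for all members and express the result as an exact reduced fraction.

Stage 1: N_ring = 31 + 2·28 = 87
Stage 1: 31(ω_s−ω_c) = −87(ω_r−ω_c),  ω_s=0, ω_c=1
Stage 1: ω_r = 1 − (31/87)(0−1) = 118/87
  ⇒ ω_r¹/ω_c¹ = 118/87
Stage 2: N_ring = 29 + 2·23 = 75
Stage 2: 29(ω_s−ω_c) = −75(ω_r−ω_c),  ω_s=0, ω_c=1
Stage 2: ω_r = 1 − (29/75)(0−1) = 104/75
  ⇒ ω_r²/ω_c² = 104/75
Coupling ω_c² = ω_r¹ ⇒ overall = 118/87 × 104/75 = 12272/6525

12272/6525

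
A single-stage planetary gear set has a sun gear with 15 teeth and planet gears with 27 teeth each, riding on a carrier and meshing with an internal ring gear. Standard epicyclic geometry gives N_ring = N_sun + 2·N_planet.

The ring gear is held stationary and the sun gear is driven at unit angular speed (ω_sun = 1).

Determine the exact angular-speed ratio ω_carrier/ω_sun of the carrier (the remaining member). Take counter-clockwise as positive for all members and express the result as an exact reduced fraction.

N_ring = 15 + 2·27 = 69
15(ω_s−ω_c) = −69(ω_r−ω_c),  ω_r=0, ω_s=1
15(1−ω_c) = −69(0−ω_c)  ⇒  84ω_c = 15  ⇒  ω_c = 5/28
ω_c/ω_s = 5/28

5/28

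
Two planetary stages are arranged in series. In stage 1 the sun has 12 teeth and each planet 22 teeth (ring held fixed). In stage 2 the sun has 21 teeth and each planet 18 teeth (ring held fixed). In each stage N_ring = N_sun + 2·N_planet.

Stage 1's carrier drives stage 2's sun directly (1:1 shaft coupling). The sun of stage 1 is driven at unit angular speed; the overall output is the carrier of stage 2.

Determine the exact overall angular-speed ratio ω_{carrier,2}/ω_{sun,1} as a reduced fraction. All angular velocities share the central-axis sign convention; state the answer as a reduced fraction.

21/442

Stage 1: N_ring = 12 + 2·22 = 56
Stage 1: 12(ω_s−ω_c) = −56(ω_r−ω_c),  ω_r=0, ω_s=1
Stage 1: 12(1−ω_c) = −56(0−ω_c)  ⇒  68ω_c = 12  ⇒  ω_c = 3/17
  ⇒ ω_c¹/ω_s¹ = 3/17
Stage 2: N_ring = 21 + 2·18 = 57
Stage 2: 21(ω_s−ω_c) = −57(ω_r−ω_c),  ω_r=0, ω_s=1
Stage 2: 21(1−ω_c) = −57(0−ω_c)  ⇒  78ω_c = 21  ⇒  ω_c = 7/26
  ⇒ ω_c²/ω_s² = 7/26
Coupling ω_s² = ω_c¹ ⇒ overall = 3/17 × 7/26 = 21/442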